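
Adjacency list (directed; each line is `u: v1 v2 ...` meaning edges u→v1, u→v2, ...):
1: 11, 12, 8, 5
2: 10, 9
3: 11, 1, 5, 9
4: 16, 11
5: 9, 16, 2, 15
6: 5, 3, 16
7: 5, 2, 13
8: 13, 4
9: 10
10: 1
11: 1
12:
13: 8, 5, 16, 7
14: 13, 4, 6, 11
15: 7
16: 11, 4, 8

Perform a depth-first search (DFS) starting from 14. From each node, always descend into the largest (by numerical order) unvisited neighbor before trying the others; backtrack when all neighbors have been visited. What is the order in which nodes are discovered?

14, 13, 16, 11, 1, 12, 8, 4, 5, 15, 7, 2, 10, 9, 6, 3

Visit 14
14 → 13
13 → 16
16 → 11
11 → 1
1 → 12
1 → 8
8 → 4
1 → 5
5 → 15
15 → 7
7 → 2
2 → 10
2 → 9
14 → 6
6 → 3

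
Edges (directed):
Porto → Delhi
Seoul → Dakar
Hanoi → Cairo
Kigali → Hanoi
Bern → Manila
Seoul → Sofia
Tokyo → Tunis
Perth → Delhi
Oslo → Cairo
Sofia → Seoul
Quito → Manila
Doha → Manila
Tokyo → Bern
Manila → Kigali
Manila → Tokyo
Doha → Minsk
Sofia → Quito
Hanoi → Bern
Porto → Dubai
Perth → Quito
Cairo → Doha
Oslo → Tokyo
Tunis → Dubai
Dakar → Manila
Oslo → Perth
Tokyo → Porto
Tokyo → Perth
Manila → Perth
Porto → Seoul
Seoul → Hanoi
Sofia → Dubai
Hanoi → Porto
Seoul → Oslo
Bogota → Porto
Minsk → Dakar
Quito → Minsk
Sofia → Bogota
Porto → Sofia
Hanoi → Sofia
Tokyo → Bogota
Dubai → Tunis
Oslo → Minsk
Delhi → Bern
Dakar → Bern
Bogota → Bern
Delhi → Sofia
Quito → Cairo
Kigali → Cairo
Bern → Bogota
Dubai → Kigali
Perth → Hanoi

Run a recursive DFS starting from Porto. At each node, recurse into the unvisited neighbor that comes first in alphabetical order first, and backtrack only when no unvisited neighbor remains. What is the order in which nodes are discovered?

Visit Porto
Porto → Delhi
Delhi → Bern
Bern → Bogota
Bern → Manila
Manila → Kigali
Kigali → Cairo
Cairo → Doha
Doha → Minsk
Minsk → Dakar
Kigali → Hanoi
Hanoi → Sofia
Sofia → Dubai
Dubai → Tunis
Sofia → Quito
Sofia → Seoul
Seoul → Oslo
Oslo → Perth
Oslo → Tokyo

Porto Delhi Bern Bogota Manila Kigali Cairo Doha Minsk Dakar Hanoi Sofia Dubai Tunis Quito Seoul Oslo Perth Tokyo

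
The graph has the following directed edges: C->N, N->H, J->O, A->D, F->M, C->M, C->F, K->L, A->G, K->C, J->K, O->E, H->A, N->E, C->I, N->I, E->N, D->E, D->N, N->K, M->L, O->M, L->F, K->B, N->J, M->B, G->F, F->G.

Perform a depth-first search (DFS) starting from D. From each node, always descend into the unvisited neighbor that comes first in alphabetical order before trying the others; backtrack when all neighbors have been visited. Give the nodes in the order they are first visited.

Visit D
D → E
E → N
N → H
H → A
A → G
G → F
F → M
M → B
M → L
N → I
N → J
J → K
K → C
J → O

D, E, N, H, A, G, F, M, B, L, I, J, K, C, O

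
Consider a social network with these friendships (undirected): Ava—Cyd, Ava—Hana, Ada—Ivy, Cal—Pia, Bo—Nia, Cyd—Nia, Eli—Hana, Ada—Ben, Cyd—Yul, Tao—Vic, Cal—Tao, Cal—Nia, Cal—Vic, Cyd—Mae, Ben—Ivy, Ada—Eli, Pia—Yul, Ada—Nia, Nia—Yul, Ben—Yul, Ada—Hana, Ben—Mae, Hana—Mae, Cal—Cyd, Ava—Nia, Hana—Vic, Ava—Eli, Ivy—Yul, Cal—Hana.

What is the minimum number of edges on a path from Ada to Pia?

3

Level 0: Ada
Level 1: Ben, Eli, Hana, Ivy, Nia
Level 2: Ava, Bo, Cal, Cyd, Mae, Vic, Yul
Level 3: Pia, Tao
Pia first appears at level 3.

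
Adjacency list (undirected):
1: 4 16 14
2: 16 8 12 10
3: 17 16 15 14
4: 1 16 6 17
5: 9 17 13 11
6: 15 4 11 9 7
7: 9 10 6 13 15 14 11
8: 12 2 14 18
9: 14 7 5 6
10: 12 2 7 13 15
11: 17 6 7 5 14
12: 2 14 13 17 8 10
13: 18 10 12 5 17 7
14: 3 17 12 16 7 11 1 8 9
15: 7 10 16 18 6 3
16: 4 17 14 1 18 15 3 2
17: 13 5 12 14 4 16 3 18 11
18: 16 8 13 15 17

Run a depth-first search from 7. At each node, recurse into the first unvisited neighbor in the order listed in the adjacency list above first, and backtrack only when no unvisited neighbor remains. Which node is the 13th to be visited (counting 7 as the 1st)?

Visit 7
7 → 9
9 → 14
14 → 3
3 → 17
17 → 13
13 → 18
18 → 16
16 → 4
4 → 1
4 → 6
6 → 15
15 → 10
10 → 12
12 → 2
2 → 8
6 → 11
11 → 5

Visit order: 7, 9, 14, 3, 17, 13, 18, 16, 4, 1, 6, 15, 10, 12, 2, 8, 11, 5

10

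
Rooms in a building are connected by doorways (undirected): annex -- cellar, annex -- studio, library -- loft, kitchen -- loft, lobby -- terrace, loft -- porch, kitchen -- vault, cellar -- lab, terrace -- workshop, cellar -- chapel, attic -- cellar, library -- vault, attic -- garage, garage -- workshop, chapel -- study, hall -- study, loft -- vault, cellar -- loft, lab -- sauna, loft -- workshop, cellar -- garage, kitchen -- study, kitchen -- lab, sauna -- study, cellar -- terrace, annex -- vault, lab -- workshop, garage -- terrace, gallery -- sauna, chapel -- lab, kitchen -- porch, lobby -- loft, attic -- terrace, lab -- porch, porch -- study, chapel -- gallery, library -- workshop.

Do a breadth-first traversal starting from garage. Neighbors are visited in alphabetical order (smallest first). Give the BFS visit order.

Visit garage; enqueue attic, cellar, terrace, workshop → queue [attic, cellar, terrace, workshop]
Visit attic → queue [cellar, terrace, workshop]
Visit cellar; enqueue annex, chapel, lab, loft → queue [terrace, workshop, annex, chapel, lab, loft]
Visit terrace; enqueue lobby → queue [workshop, annex, chapel, lab, loft, lobby]
Visit workshop; enqueue library → queue [annex, chapel, lab, loft, lobby, library]
Visit annex; enqueue studio, vault → queue [chapel, lab, loft, lobby, library, studio, vault]
Visit chapel; enqueue gallery, study → queue [lab, loft, lobby, library, studio, vault, gallery, study]
Visit lab; enqueue kitchen, porch, sauna → queue [loft, lobby, library, studio, vault, gallery, study, kitchen, porch, sauna]
Visit loft → queue [lobby, library, studio, vault, gallery, study, kitchen, porch, sauna]
Visit lobby → queue [library, studio, vault, gallery, study, kitchen, porch, sauna]
Visit library → queue [studio, vault, gallery, study, kitchen, porch, sauna]
Visit studio → queue [vault, gallery, study, kitchen, porch, sauna]
Visit vault → queue [gallery, study, kitchen, porch, sauna]
Visit gallery → queue [study, kitchen, porch, sauna]
Visit study; enqueue hall → queue [kitchen, porch, sauna, hall]
Visit kitchen → queue [porch, sauna, hall]
Visit porch → queue [sauna, hall]
Visit sauna → queue [hall]
Visit hall → queue []

garage, attic, cellar, terrace, workshop, annex, chapel, lab, loft, lobby, library, studio, vault, gallery, study, kitchen, porch, sauna, hall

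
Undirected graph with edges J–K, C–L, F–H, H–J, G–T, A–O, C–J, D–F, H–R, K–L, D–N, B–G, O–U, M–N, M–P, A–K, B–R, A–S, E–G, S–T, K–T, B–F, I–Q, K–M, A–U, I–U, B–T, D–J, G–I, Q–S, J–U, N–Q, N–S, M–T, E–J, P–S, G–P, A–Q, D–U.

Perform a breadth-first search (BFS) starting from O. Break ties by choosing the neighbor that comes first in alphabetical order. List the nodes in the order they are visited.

Visit O; enqueue A, U → queue [A, U]
Visit A; enqueue K, Q, S → queue [U, K, Q, S]
Visit U; enqueue D, I, J → queue [K, Q, S, D, I, J]
Visit K; enqueue L, M, T → queue [Q, S, D, I, J, L, M, T]
Visit Q; enqueue N → queue [S, D, I, J, L, M, T, N]
Visit S; enqueue P → queue [D, I, J, L, M, T, N, P]
Visit D; enqueue F → queue [I, J, L, M, T, N, P, F]
Visit I; enqueue G → queue [J, L, M, T, N, P, F, G]
Visit J; enqueue C, E, H → queue [L, M, T, N, P, F, G, C, E, H]
Visit L → queue [M, T, N, P, F, G, C, E, H]
Visit M → queue [T, N, P, F, G, C, E, H]
Visit T; enqueue B → queue [N, P, F, G, C, E, H, B]
Visit N → queue [P, F, G, C, E, H, B]
Visit P → queue [F, G, C, E, H, B]
Visit F → queue [G, C, E, H, B]
Visit G → queue [C, E, H, B]
Visit C → queue [E, H, B]
Visit E → queue [H, B]
Visit H; enqueue R → queue [B, R]
Visit B → queue [R]
Visit R → queue []

O -> A -> U -> K -> Q -> S -> D -> I -> J -> L -> M -> T -> N -> P -> F -> G -> C -> E -> H -> B -> R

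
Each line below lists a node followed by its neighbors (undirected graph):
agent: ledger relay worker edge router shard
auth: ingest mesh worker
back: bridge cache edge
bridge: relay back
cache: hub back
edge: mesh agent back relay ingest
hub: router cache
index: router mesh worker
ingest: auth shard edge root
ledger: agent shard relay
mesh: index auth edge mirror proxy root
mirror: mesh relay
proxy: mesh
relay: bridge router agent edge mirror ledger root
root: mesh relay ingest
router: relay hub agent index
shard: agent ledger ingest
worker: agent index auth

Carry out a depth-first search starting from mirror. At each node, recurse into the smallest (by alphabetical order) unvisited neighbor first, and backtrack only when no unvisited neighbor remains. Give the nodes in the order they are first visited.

Visit mirror
mirror → mesh
mesh → auth
auth → ingest
ingest → edge
edge → agent
agent → ledger
ledger → relay
relay → bridge
bridge → back
back → cache
cache → hub
hub → router
router → index
index → worker
relay → root
ledger → shard
mesh → proxy

mirror, mesh, auth, ingest, edge, agent, ledger, relay, bridge, back, cache, hub, router, index, worker, root, shard, proxy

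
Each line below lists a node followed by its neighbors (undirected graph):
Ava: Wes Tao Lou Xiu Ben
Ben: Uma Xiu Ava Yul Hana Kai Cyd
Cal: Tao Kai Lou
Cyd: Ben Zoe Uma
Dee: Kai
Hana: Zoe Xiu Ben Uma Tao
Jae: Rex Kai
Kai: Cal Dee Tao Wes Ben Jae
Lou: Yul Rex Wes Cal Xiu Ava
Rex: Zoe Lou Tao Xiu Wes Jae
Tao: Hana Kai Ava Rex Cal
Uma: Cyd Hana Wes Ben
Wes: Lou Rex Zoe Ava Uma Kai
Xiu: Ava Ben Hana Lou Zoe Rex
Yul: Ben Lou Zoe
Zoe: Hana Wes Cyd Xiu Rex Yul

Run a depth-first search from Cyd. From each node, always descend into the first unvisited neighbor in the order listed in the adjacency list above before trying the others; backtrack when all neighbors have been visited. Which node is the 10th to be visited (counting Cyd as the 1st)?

Tao

Visit Cyd
Cyd → Ben
Ben → Uma
Uma → Hana
Hana → Zoe
Zoe → Wes
Wes → Lou
Lou → Yul
Lou → Rex
Rex → Tao
Tao → Kai
Kai → Cal
Kai → Dee
Kai → Jae
Tao → Ava
Ava → Xiu

Visit order: Cyd, Ben, Uma, Hana, Zoe, Wes, Lou, Yul, Rex, Tao, Kai, Cal, Dee, Jae, Ava, Xiu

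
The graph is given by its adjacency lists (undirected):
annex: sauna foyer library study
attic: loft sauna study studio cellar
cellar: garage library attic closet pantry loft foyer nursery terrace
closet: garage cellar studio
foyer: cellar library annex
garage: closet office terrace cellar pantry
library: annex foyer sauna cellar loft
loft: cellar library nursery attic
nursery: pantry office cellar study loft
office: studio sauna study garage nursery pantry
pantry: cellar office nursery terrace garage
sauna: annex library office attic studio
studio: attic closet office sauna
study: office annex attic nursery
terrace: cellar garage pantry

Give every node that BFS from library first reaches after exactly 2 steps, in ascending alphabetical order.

attic, closet, garage, nursery, office, pantry, studio, study, terrace

Level 0: library
Level 1: annex, cellar, foyer, loft, sauna
Level 2: attic, closet, garage, nursery, office, pantry, studio, study, terrace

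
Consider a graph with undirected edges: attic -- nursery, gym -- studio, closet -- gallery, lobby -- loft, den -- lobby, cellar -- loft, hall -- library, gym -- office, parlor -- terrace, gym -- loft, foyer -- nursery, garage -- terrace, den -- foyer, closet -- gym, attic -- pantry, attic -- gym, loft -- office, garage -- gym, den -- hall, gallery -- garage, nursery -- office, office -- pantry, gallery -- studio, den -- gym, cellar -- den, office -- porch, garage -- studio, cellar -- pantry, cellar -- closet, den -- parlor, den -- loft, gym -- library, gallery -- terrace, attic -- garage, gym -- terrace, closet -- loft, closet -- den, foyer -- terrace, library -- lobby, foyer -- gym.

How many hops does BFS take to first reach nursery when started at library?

Level 0: library
Level 1: gym, hall, lobby
Level 2: attic, closet, den, foyer, garage, loft, office, studio, terrace
Level 3: cellar, gallery, nursery, pantry, parlor, porch
nursery first appears at level 3.

3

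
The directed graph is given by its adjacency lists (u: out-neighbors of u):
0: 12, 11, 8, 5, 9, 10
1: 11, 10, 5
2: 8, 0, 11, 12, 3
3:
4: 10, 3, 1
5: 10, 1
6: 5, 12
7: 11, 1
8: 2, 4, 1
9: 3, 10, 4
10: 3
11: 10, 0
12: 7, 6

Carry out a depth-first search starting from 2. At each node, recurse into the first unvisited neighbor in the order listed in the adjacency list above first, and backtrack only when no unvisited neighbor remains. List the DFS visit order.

Visit 2
2 → 8
8 → 4
4 → 10
10 → 3
4 → 1
1 → 11
11 → 0
0 → 12
12 → 7
12 → 6
6 → 5
0 → 9

2 8 4 10 3 1 11 0 12 7 6 5 9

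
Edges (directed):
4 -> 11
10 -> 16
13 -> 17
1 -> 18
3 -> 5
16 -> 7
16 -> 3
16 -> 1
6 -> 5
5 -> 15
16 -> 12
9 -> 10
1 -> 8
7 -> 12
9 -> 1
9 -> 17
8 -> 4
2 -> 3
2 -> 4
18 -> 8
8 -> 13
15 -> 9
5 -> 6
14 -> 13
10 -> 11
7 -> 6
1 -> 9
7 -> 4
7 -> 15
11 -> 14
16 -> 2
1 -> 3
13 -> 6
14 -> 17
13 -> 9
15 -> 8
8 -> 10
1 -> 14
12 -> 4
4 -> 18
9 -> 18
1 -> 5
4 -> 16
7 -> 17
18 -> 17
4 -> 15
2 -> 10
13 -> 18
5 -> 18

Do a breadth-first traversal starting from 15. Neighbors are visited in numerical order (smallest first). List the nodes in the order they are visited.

15 -> 8 -> 9 -> 4 -> 10 -> 13 -> 1 -> 17 -> 18 -> 11 -> 16 -> 6 -> 3 -> 5 -> 14 -> 2 -> 7 -> 12

Visit 15; enqueue 8, 9 → queue [8, 9]
Visit 8; enqueue 4, 10, 13 → queue [9, 4, 10, 13]
Visit 9; enqueue 1, 17, 18 → queue [4, 10, 13, 1, 17, 18]
Visit 4; enqueue 11, 16 → queue [10, 13, 1, 17, 18, 11, 16]
Visit 10 → queue [13, 1, 17, 18, 11, 16]
Visit 13; enqueue 6 → queue [1, 17, 18, 11, 16, 6]
Visit 1; enqueue 3, 5, 14 → queue [17, 18, 11, 16, 6, 3, 5, 14]
Visit 17 → queue [18, 11, 16, 6, 3, 5, 14]
Visit 18 → queue [11, 16, 6, 3, 5, 14]
Visit 11 → queue [16, 6, 3, 5, 14]
Visit 16; enqueue 2, 7, 12 → queue [6, 3, 5, 14, 2, 7, 12]
Visit 6 → queue [3, 5, 14, 2, 7, 12]
Visit 3 → queue [5, 14, 2, 7, 12]
Visit 5 → queue [14, 2, 7, 12]
Visit 14 → queue [2, 7, 12]
Visit 2 → queue [7, 12]
Visit 7 → queue [12]
Visit 12 → queue []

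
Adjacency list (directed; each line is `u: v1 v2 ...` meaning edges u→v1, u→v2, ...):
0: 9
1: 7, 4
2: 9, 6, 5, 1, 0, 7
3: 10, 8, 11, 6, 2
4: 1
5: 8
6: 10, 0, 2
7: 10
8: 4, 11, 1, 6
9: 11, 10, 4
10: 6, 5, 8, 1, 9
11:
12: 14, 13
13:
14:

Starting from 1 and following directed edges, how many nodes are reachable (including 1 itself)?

11

BFS from 1 visits: 1, 7, 4, 10, 9, 8, 6, 5, 11, 2, 0
Reachable nodes: 11 of 15 total.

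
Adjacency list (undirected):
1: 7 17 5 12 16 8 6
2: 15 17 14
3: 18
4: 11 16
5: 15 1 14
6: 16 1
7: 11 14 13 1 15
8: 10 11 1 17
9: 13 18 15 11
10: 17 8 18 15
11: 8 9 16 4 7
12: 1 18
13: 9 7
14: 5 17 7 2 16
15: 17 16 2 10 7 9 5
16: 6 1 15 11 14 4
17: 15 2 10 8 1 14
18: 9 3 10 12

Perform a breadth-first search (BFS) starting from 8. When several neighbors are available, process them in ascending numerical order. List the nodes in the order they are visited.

8 -> 1 -> 10 -> 11 -> 17 -> 5 -> 6 -> 7 -> 12 -> 16 -> 15 -> 18 -> 4 -> 9 -> 2 -> 14 -> 13 -> 3

Visit 8; enqueue 1, 10, 11, 17 → queue [1, 10, 11, 17]
Visit 1; enqueue 5, 6, 7, 12, 16 → queue [10, 11, 17, 5, 6, 7, 12, 16]
Visit 10; enqueue 15, 18 → queue [11, 17, 5, 6, 7, 12, 16, 15, 18]
Visit 11; enqueue 4, 9 → queue [17, 5, 6, 7, 12, 16, 15, 18, 4, 9]
Visit 17; enqueue 2, 14 → queue [5, 6, 7, 12, 16, 15, 18, 4, 9, 2, 14]
Visit 5 → queue [6, 7, 12, 16, 15, 18, 4, 9, 2, 14]
Visit 6 → queue [7, 12, 16, 15, 18, 4, 9, 2, 14]
Visit 7; enqueue 13 → queue [12, 16, 15, 18, 4, 9, 2, 14, 13]
Visit 12 → queue [16, 15, 18, 4, 9, 2, 14, 13]
Visit 16 → queue [15, 18, 4, 9, 2, 14, 13]
Visit 15 → queue [18, 4, 9, 2, 14, 13]
Visit 18; enqueue 3 → queue [4, 9, 2, 14, 13, 3]
Visit 4 → queue [9, 2, 14, 13, 3]
Visit 9 → queue [2, 14, 13, 3]
Visit 2 → queue [14, 13, 3]
Visit 14 → queue [13, 3]
Visit 13 → queue [3]
Visit 3 → queue []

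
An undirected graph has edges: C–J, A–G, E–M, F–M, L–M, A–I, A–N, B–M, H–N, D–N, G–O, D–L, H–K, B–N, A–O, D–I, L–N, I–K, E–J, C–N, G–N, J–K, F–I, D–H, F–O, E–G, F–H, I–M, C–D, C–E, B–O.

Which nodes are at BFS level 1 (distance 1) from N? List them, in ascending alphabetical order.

Level 0: N
Level 1: A, B, C, D, G, H, L
Level 2: E, F, I, J, K, M, O

A, B, C, D, G, H, L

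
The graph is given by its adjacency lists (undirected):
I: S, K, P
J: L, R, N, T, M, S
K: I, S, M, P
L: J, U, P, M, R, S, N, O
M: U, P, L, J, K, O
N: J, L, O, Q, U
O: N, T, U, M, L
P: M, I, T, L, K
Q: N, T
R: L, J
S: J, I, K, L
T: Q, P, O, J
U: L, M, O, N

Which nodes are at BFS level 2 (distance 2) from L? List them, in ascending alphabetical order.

I, K, Q, T

Level 0: L
Level 1: J, M, N, O, P, R, S, U
Level 2: I, K, Q, T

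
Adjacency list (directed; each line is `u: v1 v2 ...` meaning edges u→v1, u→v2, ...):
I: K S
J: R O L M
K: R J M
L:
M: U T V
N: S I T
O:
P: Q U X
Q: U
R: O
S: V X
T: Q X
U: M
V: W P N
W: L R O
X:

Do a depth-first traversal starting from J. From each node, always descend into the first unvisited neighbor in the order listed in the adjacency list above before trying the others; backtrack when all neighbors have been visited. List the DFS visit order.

Visit J
J → R
R → O
J → L
J → M
M → U
M → T
T → Q
T → X
M → V
V → W
V → P
V → N
N → S
N → I
I → K

J, R, O, L, M, U, T, Q, X, V, W, P, N, S, I, K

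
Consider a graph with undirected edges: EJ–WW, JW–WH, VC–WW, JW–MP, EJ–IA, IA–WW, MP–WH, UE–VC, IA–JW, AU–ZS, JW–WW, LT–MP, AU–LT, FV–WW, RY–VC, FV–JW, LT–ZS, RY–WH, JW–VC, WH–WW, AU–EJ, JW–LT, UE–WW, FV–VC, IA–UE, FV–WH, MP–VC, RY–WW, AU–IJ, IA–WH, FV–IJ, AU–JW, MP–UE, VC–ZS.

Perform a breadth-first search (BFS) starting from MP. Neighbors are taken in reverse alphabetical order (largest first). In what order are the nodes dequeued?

Visit MP; enqueue WH, VC, UE, LT, JW → queue [WH, VC, UE, LT, JW]
Visit WH; enqueue WW, RY, IA, FV → queue [VC, UE, LT, JW, WW, RY, IA, FV]
Visit VC; enqueue ZS → queue [UE, LT, JW, WW, RY, IA, FV, ZS]
Visit UE → queue [LT, JW, WW, RY, IA, FV, ZS]
Visit LT; enqueue AU → queue [JW, WW, RY, IA, FV, ZS, AU]
Visit JW → queue [WW, RY, IA, FV, ZS, AU]
Visit WW; enqueue EJ → queue [RY, IA, FV, ZS, AU, EJ]
Visit RY → queue [IA, FV, ZS, AU, EJ]
Visit IA → queue [FV, ZS, AU, EJ]
Visit FV; enqueue IJ → queue [ZS, AU, EJ, IJ]
Visit ZS → queue [AU, EJ, IJ]
Visit AU → queue [EJ, IJ]
Visit EJ → queue [IJ]
Visit IJ → queue []

MP → WH → VC → UE → LT → JW → WW → RY → IA → FV → ZS → AU → EJ → IJ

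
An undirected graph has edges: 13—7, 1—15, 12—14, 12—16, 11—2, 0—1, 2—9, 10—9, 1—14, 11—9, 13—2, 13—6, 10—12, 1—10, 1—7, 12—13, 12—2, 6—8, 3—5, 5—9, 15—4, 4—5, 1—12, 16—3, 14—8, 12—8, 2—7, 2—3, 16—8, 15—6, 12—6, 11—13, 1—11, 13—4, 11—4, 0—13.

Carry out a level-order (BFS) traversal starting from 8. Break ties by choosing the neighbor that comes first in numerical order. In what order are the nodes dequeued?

Visit 8; enqueue 6, 12, 14, 16 → queue [6, 12, 14, 16]
Visit 6; enqueue 13, 15 → queue [12, 14, 16, 13, 15]
Visit 12; enqueue 1, 2, 10 → queue [14, 16, 13, 15, 1, 2, 10]
Visit 14 → queue [16, 13, 15, 1, 2, 10]
Visit 16; enqueue 3 → queue [13, 15, 1, 2, 10, 3]
Visit 13; enqueue 0, 4, 7, 11 → queue [15, 1, 2, 10, 3, 0, 4, 7, 11]
Visit 15 → queue [1, 2, 10, 3, 0, 4, 7, 11]
Visit 1 → queue [2, 10, 3, 0, 4, 7, 11]
Visit 2; enqueue 9 → queue [10, 3, 0, 4, 7, 11, 9]
Visit 10 → queue [3, 0, 4, 7, 11, 9]
Visit 3; enqueue 5 → queue [0, 4, 7, 11, 9, 5]
Visit 0 → queue [4, 7, 11, 9, 5]
Visit 4 → queue [7, 11, 9, 5]
Visit 7 → queue [11, 9, 5]
Visit 11 → queue [9, 5]
Visit 9 → queue [5]
Visit 5 → queue []

8 6 12 14 16 13 15 1 2 10 3 0 4 7 11 9 5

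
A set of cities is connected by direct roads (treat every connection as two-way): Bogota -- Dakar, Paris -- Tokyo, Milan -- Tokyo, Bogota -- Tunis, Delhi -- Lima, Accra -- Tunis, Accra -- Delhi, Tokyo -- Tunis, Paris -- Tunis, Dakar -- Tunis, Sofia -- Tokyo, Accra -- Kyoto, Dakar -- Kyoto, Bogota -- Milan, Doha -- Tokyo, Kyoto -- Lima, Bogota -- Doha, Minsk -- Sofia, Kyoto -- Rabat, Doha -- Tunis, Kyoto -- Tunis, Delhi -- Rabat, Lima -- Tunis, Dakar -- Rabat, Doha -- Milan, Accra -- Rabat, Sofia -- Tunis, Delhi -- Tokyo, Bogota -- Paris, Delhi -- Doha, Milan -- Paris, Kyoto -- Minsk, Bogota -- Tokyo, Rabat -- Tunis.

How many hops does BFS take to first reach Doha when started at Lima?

2

Level 0: Lima
Level 1: Delhi, Kyoto, Tunis
Level 2: Accra, Bogota, Dakar, Doha, Minsk, Paris, Rabat, Sofia, Tokyo
Level 3: Milan
Doha first appears at level 2.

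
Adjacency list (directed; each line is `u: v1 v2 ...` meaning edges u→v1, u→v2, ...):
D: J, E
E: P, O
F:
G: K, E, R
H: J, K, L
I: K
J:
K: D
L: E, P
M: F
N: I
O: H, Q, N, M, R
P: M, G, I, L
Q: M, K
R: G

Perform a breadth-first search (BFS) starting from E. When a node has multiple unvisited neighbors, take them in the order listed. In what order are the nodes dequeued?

Visit E; enqueue P, O → queue [P, O]
Visit P; enqueue M, G, I, L → queue [O, M, G, I, L]
Visit O; enqueue H, Q, N, R → queue [M, G, I, L, H, Q, N, R]
Visit M; enqueue F → queue [G, I, L, H, Q, N, R, F]
Visit G; enqueue K → queue [I, L, H, Q, N, R, F, K]
Visit I → queue [L, H, Q, N, R, F, K]
Visit L → queue [H, Q, N, R, F, K]
Visit H; enqueue J → queue [Q, N, R, F, K, J]
Visit Q → queue [N, R, F, K, J]
Visit N → queue [R, F, K, J]
Visit R → queue [F, K, J]
Visit F → queue [K, J]
Visit K; enqueue D → queue [J, D]
Visit J → queue [D]
Visit D → queue []

E, P, O, M, G, I, L, H, Q, N, R, F, K, J, D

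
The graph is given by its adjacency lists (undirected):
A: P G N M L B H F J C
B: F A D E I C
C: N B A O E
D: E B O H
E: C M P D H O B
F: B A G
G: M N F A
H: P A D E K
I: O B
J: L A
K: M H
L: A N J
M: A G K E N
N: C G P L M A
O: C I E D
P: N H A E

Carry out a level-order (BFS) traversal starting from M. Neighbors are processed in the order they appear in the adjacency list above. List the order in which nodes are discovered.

Visit M; enqueue A, G, K, E, N → queue [A, G, K, E, N]
Visit A; enqueue P, L, B, H, F, J, C → queue [G, K, E, N, P, L, B, H, F, J, C]
Visit G → queue [K, E, N, P, L, B, H, F, J, C]
Visit K → queue [E, N, P, L, B, H, F, J, C]
Visit E; enqueue D, O → queue [N, P, L, B, H, F, J, C, D, O]
Visit N → queue [P, L, B, H, F, J, C, D, O]
Visit P → queue [L, B, H, F, J, C, D, O]
Visit L → queue [B, H, F, J, C, D, O]
Visit B; enqueue I → queue [H, F, J, C, D, O, I]
Visit H → queue [F, J, C, D, O, I]
Visit F → queue [J, C, D, O, I]
Visit J → queue [C, D, O, I]
Visit C → queue [D, O, I]
Visit D → queue [O, I]
Visit O → queue [I]
Visit I → queue []

M A G K E N P L B H F J C D O I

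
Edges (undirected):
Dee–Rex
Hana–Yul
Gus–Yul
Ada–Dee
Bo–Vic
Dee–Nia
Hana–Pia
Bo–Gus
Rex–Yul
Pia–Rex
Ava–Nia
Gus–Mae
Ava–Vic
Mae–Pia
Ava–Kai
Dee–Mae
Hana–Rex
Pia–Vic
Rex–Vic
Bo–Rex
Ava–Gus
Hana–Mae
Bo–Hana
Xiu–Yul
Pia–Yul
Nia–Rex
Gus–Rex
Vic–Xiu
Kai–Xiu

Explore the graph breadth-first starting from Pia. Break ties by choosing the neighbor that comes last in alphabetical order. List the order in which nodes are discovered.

Pia → Yul → Vic → Rex → Mae → Hana → Xiu → Gus → Bo → Ava → Nia → Dee → Kai → Ada

Visit Pia; enqueue Yul, Vic, Rex, Mae, Hana → queue [Yul, Vic, Rex, Mae, Hana]
Visit Yul; enqueue Xiu, Gus → queue [Vic, Rex, Mae, Hana, Xiu, Gus]
Visit Vic; enqueue Bo, Ava → queue [Rex, Mae, Hana, Xiu, Gus, Bo, Ava]
Visit Rex; enqueue Nia, Dee → queue [Mae, Hana, Xiu, Gus, Bo, Ava, Nia, Dee]
Visit Mae → queue [Hana, Xiu, Gus, Bo, Ava, Nia, Dee]
Visit Hana → queue [Xiu, Gus, Bo, Ava, Nia, Dee]
Visit Xiu; enqueue Kai → queue [Gus, Bo, Ava, Nia, Dee, Kai]
Visit Gus → queue [Bo, Ava, Nia, Dee, Kai]
Visit Bo → queue [Ava, Nia, Dee, Kai]
Visit Ava → queue [Nia, Dee, Kai]
Visit Nia → queue [Dee, Kai]
Visit Dee; enqueue Ada → queue [Kai, Ada]
Visit Kai → queue [Ada]
Visit Ada → queue []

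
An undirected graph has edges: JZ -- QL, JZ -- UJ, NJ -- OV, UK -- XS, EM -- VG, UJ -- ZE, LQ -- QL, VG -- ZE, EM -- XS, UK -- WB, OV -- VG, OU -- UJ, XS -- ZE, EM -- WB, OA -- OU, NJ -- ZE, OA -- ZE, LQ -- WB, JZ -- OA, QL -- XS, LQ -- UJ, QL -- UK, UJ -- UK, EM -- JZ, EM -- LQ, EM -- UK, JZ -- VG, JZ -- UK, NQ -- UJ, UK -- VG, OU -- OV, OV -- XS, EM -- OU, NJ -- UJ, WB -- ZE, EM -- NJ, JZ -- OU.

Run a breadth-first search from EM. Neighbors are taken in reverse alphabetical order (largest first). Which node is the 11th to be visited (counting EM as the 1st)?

Visit EM; enqueue XS, WB, VG, UK, OU, NJ, LQ, JZ → queue [XS, WB, VG, UK, OU, NJ, LQ, JZ]
Visit XS; enqueue ZE, QL, OV → queue [WB, VG, UK, OU, NJ, LQ, JZ, ZE, QL, OV]
Visit WB → queue [VG, UK, OU, NJ, LQ, JZ, ZE, QL, OV]
Visit VG → queue [UK, OU, NJ, LQ, JZ, ZE, QL, OV]
Visit UK; enqueue UJ → queue [OU, NJ, LQ, JZ, ZE, QL, OV, UJ]
Visit OU; enqueue OA → queue [NJ, LQ, JZ, ZE, QL, OV, UJ, OA]
Visit NJ → queue [LQ, JZ, ZE, QL, OV, UJ, OA]
Visit LQ → queue [JZ, ZE, QL, OV, UJ, OA]
Visit JZ → queue [ZE, QL, OV, UJ, OA]
Visit ZE → queue [QL, OV, UJ, OA]
Visit QL → queue [OV, UJ, OA]
Visit OV → queue [UJ, OA]
Visit UJ; enqueue NQ → queue [OA, NQ]
Visit OA → queue [NQ]
Visit NQ → queue []

Visit order: EM, XS, WB, VG, UK, OU, NJ, LQ, JZ, ZE, QL, OV, UJ, OA, NQ

QL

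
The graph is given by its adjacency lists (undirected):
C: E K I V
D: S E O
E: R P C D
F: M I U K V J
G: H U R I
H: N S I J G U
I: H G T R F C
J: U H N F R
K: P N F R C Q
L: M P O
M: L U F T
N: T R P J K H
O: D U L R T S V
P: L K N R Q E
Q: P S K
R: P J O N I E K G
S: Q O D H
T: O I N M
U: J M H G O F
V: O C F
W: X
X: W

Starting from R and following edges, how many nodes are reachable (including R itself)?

BFS from R visits: R, P, J, O, N, I, E, K, G, L, Q, U, H, F, D, T, S, V, C, M
Reachable nodes: 20 of 22 total.

20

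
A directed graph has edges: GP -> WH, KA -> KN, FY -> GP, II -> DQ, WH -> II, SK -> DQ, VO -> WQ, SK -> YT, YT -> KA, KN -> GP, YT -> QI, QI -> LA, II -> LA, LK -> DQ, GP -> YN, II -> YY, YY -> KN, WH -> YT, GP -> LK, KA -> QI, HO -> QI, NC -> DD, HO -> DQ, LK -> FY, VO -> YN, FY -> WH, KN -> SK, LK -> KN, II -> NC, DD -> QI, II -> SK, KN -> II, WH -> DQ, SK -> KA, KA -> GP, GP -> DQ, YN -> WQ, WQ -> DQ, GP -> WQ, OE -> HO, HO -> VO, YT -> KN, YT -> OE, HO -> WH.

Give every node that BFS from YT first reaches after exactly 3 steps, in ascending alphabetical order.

DQ, LK, NC, VO, WH, WQ, YN, YY

Level 0: YT
Level 1: KA, KN, OE, QI
Level 2: GP, HO, II, LA, SK
Level 3: DQ, LK, NC, VO, WH, WQ, YN, YY
Level 4: DD, FY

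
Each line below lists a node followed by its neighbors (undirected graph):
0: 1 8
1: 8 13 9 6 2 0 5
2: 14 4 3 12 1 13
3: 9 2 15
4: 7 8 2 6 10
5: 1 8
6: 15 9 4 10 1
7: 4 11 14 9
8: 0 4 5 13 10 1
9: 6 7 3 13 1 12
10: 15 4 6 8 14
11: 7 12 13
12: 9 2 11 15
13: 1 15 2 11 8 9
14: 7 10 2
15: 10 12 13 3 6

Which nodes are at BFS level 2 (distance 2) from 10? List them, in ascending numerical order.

Level 0: 10
Level 1: 4, 6, 8, 14, 15
Level 2: 0, 1, 2, 3, 5, 7, 9, 12, 13
Level 3: 11

0, 1, 2, 3, 5, 7, 9, 12, 13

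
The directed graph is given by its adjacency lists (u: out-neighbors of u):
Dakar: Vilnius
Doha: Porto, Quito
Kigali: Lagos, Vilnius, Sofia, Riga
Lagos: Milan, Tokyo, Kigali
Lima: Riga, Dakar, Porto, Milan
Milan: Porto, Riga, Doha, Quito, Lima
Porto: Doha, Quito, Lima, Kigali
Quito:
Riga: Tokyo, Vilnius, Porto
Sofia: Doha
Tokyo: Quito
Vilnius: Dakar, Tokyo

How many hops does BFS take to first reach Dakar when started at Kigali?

2

Level 0: Kigali
Level 1: Lagos, Riga, Sofia, Vilnius
Level 2: Dakar, Doha, Milan, Porto, Tokyo
Level 3: Lima, Quito
Dakar first appears at level 2.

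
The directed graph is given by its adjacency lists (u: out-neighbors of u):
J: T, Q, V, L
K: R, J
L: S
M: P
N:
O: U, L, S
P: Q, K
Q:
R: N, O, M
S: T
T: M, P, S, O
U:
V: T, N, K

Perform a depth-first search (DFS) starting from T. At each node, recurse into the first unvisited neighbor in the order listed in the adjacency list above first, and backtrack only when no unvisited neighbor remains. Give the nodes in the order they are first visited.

T M P Q K R N O U L S J V

Visit T
T → M
M → P
P → Q
P → K
K → R
R → N
R → O
O → U
O → L
L → S
K → J
J → V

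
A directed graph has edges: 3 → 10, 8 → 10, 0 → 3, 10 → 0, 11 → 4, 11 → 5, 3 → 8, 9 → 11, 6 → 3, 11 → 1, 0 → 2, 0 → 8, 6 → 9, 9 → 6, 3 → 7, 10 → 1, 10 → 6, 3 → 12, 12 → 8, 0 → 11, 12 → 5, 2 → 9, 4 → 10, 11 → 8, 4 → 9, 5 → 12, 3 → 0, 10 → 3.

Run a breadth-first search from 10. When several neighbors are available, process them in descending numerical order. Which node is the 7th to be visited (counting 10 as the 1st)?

Visit 10; enqueue 6, 3, 1, 0 → queue [6, 3, 1, 0]
Visit 6; enqueue 9 → queue [3, 1, 0, 9]
Visit 3; enqueue 12, 8, 7 → queue [1, 0, 9, 12, 8, 7]
Visit 1 → queue [0, 9, 12, 8, 7]
Visit 0; enqueue 11, 2 → queue [9, 12, 8, 7, 11, 2]
Visit 9 → queue [12, 8, 7, 11, 2]
Visit 12; enqueue 5 → queue [8, 7, 11, 2, 5]
Visit 8 → queue [7, 11, 2, 5]
Visit 7 → queue [11, 2, 5]
Visit 11; enqueue 4 → queue [2, 5, 4]
Visit 2 → queue [5, 4]
Visit 5 → queue [4]
Visit 4 → queue []

Visit order: 10, 6, 3, 1, 0, 9, 12, 8, 7, 11, 2, 5, 4

12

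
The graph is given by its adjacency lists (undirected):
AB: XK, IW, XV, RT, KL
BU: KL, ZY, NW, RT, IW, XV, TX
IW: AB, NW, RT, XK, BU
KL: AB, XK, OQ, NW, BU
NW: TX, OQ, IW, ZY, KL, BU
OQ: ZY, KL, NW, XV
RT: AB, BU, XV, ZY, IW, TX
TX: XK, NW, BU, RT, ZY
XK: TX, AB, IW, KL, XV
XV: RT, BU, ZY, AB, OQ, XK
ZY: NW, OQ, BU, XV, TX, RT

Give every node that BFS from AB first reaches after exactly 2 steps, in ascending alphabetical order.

Level 0: AB
Level 1: IW, KL, RT, XK, XV
Level 2: BU, NW, OQ, TX, ZY

BU, NW, OQ, TX, ZY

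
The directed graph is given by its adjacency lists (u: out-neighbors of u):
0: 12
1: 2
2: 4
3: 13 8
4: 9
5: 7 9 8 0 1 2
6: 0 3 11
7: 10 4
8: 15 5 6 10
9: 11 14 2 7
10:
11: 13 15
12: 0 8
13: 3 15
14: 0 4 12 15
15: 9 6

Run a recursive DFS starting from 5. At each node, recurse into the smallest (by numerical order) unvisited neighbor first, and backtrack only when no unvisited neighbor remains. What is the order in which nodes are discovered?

5 0 12 8 6 3 13 15 9 2 4 7 10 11 14 1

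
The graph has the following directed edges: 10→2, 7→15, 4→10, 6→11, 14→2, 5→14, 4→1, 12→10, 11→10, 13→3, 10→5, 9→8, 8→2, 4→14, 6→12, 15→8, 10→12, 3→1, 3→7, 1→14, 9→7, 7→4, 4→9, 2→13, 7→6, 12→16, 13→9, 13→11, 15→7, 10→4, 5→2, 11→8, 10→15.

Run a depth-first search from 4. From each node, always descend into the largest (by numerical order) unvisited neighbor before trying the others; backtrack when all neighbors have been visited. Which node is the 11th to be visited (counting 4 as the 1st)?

12

Visit 4
4 → 14
14 → 2
2 → 13
13 → 11
11 → 10
10 → 15
15 → 8
15 → 7
7 → 6
6 → 12
12 → 16
10 → 5
13 → 9
13 → 3
3 → 1

Visit order: 4, 14, 2, 13, 11, 10, 15, 8, 7, 6, 12, 16, 5, 9, 3, 1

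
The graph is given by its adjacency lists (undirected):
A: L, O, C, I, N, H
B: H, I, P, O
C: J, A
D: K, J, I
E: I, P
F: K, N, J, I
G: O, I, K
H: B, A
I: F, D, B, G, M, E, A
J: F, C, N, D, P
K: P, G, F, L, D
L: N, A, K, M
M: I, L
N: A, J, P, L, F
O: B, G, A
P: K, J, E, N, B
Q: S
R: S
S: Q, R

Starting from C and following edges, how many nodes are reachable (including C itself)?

BFS from C visits: C, A, J, H, I, L, N, O, D, F, P, B, E, G, M, K
Reachable nodes: 16 of 19 total.

16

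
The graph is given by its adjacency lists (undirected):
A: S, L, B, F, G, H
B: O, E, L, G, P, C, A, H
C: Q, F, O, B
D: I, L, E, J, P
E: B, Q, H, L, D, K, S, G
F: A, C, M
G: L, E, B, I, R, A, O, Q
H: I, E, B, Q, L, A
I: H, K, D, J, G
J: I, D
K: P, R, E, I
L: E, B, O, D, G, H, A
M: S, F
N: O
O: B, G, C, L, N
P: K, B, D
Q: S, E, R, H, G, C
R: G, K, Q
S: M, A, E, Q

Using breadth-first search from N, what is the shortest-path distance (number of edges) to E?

Level 0: N
Level 1: O
Level 2: B, C, G, L
Level 3: A, D, E, F, H, I, P, Q, R
Level 4: J, K, M, S
E first appears at level 3.

3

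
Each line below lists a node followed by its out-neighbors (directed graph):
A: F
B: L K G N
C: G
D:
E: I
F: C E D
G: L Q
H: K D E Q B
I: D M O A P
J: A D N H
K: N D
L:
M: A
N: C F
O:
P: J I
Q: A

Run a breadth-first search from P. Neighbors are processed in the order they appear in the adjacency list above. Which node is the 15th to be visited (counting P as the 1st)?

B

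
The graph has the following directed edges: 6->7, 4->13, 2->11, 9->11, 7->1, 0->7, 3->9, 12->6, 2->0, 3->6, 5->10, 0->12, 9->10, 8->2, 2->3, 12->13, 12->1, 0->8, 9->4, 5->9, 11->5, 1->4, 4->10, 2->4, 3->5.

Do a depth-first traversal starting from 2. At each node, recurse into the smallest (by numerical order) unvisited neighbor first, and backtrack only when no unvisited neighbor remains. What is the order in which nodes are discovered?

Visit 2
2 → 0
0 → 7
7 → 1
1 → 4
4 → 10
4 → 13
0 → 8
0 → 12
12 → 6
2 → 3
3 → 5
5 → 9
9 → 11

2 -> 0 -> 7 -> 1 -> 4 -> 10 -> 13 -> 8 -> 12 -> 6 -> 3 -> 5 -> 9 -> 11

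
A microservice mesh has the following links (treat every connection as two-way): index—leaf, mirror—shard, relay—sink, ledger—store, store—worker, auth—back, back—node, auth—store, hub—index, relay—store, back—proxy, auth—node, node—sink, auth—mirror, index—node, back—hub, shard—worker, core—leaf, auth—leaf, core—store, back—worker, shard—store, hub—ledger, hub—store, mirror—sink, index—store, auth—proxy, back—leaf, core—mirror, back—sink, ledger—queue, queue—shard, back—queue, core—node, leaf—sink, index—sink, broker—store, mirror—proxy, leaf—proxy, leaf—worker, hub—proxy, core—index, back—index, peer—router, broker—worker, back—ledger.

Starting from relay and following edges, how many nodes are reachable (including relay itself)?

17

BFS from relay visits: relay, store, sink, worker, shard, ledger, index, hub, core, broker, auth, node, mirror, leaf, back, queue, proxy
Reachable nodes: 17 of 19 total.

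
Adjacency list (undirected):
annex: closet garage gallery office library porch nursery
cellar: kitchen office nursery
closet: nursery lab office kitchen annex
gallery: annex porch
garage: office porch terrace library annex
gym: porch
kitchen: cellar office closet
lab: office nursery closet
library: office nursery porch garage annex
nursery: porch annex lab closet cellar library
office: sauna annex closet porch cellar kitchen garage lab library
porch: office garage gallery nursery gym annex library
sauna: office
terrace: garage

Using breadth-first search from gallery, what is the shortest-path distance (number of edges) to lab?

Level 0: gallery
Level 1: annex, porch
Level 2: closet, garage, gym, library, nursery, office
Level 3: cellar, kitchen, lab, sauna, terrace
lab first appears at level 3.

3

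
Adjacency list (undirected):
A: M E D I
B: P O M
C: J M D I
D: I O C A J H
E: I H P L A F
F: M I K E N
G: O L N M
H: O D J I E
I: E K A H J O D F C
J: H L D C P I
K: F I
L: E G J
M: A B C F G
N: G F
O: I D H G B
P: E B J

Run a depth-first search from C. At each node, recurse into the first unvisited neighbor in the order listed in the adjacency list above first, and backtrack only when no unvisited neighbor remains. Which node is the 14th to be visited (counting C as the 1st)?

N

Visit C
C → J
J → H
H → O
O → I
I → E
E → P
P → B
B → M
M → A
A → D
M → F
F → K
F → N
N → G
G → L

Visit order: C, J, H, O, I, E, P, B, M, A, D, F, K, N, G, L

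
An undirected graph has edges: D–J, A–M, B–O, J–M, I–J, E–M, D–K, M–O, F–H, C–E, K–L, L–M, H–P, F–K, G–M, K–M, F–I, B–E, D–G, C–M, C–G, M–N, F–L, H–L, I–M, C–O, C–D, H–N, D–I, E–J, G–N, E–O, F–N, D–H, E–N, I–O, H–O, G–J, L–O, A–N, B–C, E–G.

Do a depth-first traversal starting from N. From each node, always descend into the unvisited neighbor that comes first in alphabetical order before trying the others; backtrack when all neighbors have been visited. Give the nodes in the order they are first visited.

N, A, M, C, B, E, G, D, H, F, I, J, O, L, K, P

Visit N
N → A
A → M
M → C
C → B
B → E
E → G
G → D
D → H
H → F
F → I
I → J
I → O
O → L
L → K
H → P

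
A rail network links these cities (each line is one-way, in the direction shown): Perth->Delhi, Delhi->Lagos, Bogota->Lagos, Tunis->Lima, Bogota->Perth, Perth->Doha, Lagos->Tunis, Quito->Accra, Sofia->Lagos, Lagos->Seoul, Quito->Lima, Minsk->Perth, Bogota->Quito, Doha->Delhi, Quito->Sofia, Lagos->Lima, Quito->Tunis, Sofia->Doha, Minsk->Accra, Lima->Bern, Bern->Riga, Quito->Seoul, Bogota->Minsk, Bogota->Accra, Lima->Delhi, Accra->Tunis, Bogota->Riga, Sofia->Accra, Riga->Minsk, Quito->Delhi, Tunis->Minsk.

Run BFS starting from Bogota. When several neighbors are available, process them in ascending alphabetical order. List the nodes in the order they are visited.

Visit Bogota; enqueue Accra, Lagos, Minsk, Perth, Quito, Riga → queue [Accra, Lagos, Minsk, Perth, Quito, Riga]
Visit Accra; enqueue Tunis → queue [Lagos, Minsk, Perth, Quito, Riga, Tunis]
Visit Lagos; enqueue Lima, Seoul → queue [Minsk, Perth, Quito, Riga, Tunis, Lima, Seoul]
Visit Minsk → queue [Perth, Quito, Riga, Tunis, Lima, Seoul]
Visit Perth; enqueue Delhi, Doha → queue [Quito, Riga, Tunis, Lima, Seoul, Delhi, Doha]
Visit Quito; enqueue Sofia → queue [Riga, Tunis, Lima, Seoul, Delhi, Doha, Sofia]
Visit Riga → queue [Tunis, Lima, Seoul, Delhi, Doha, Sofia]
Visit Tunis → queue [Lima, Seoul, Delhi, Doha, Sofia]
Visit Lima; enqueue Bern → queue [Seoul, Delhi, Doha, Sofia, Bern]
Visit Seoul → queue [Delhi, Doha, Sofia, Bern]
Visit Delhi → queue [Doha, Sofia, Bern]
Visit Doha → queue [Sofia, Bern]
Visit Sofia → queue [Bern]
Visit Bern → queue []

Bogota → Accra → Lagos → Minsk → Perth → Quito → Riga → Tunis → Lima → Seoul → Delhi → Doha → Sofia → Bern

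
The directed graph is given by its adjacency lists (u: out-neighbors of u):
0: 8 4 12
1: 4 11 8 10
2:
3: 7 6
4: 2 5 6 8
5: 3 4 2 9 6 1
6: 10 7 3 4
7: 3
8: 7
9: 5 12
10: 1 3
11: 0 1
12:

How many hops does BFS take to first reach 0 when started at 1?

2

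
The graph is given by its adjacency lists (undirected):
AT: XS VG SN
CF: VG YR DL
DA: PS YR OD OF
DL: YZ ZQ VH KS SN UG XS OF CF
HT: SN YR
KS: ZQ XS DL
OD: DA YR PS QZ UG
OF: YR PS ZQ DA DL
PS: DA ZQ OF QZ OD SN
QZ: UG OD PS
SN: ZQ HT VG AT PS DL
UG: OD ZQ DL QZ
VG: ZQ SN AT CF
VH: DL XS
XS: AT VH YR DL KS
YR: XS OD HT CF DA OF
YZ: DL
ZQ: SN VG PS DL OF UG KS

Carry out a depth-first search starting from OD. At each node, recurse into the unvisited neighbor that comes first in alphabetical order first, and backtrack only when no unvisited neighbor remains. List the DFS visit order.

OD, DA, OF, DL, CF, VG, AT, SN, HT, YR, XS, KS, ZQ, PS, QZ, UG, VH, YZ

Visit OD
OD → DA
DA → OF
OF → DL
DL → CF
CF → VG
VG → AT
AT → SN
SN → HT
HT → YR
YR → XS
XS → KS
KS → ZQ
ZQ → PS
PS → QZ
QZ → UG
XS → VH
DL → YZ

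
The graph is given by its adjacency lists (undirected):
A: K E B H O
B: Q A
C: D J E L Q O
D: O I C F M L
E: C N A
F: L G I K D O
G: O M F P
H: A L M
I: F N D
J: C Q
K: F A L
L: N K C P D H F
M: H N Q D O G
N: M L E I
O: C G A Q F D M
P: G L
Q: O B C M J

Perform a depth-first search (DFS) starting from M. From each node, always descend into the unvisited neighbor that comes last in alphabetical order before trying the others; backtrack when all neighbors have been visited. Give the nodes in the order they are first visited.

Visit M
M → Q
Q → O
O → G
G → P
P → L
L → N
N → I
I → F
F → K
K → A
A → H
A → E
E → C
C → J
C → D
A → B

M, Q, O, G, P, L, N, I, F, K, A, H, E, C, J, D, B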